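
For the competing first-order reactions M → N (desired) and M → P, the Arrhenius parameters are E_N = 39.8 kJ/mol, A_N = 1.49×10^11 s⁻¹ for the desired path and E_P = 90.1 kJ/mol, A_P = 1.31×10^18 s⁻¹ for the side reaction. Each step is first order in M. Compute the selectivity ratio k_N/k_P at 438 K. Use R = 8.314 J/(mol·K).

0.113

Since both paths have the same order in M, the concentration cancels and S_{N/P} = k_N/k_P = (A_N/A_P)·exp[(E_P−E_N)/(RT)].
(E_P−E_N)/(RT) = (90.1−39.8)×10³/(8.314×438) = 50300/3642 = 13.81.
k_N/k_P = (1.49×10^11/1.31×10^18)·exp(13.81) = 1.137×10^-7 × 9.974×10^5 = 0.113.
Since E_N < E_P, lowering the temperature improves selectivity toward N.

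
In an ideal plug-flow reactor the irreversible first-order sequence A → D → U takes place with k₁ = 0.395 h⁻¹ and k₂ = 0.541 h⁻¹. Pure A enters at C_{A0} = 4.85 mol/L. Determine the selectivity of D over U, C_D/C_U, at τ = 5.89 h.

0.203

Solving the coupled first-order balances gives C_D(τ) = [k₁/(k₂−k₁)]·C_{A0}·(e^(−k₁τ) − e^(−k₂τ)).
e^(−k₁τ) = e^(−0.395×5.89) = e^(−2.327) = 0.09763; e^(−k₂τ) = e^(−3.186) = 0.04132.
C_D = 0.395×4.85/(0.541−0.395) × (0.09763−0.04132) = 13.12×0.05632 = 0.7389 mol/L.
C_A = C_{A0}e^(−k₁τ) = 0.4735 mol/L, so C_U = C_{A0}−C_A−C_D = 3.638 mol/L; C_D/C_U = 0.203.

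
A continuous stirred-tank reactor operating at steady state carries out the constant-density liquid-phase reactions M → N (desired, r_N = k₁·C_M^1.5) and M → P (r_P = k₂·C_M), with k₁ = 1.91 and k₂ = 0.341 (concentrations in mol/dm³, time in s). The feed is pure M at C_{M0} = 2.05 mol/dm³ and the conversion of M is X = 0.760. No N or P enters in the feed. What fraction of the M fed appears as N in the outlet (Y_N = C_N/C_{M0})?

0.606

Exit C_M = C_{M0}(1−X) = 2.05×0.240 = 0.4920 mol/dm³.
A CSTR operates uniformly at the exit composition, giving r_N = 0.6591 and r_P = 0.1678 (each k·C_M^n at C_M = 0.4920).
Fraction of consumed M going to N: r_N/(r_N+r_P) = 0.7971.
C_N = 0.7971·C_{M0}·X = 0.7971×2.05×0.760 = 1.24 mol/dm³; Y_N = C_N/C_{M0} = 0.606.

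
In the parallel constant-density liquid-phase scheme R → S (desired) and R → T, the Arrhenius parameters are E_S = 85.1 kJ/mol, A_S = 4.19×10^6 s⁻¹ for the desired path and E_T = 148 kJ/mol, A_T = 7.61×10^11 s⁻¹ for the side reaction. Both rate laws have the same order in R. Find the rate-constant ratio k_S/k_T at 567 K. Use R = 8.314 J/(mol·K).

3.43

Since both paths have the same order in R, the concentration cancels and S_{S/T} = k_S/k_T = (A_S/A_T)·exp[(E_T−E_S)/(RT)].
(E_T−E_S)/(RT) = (148−85.1)×10³/(8.314×567) = 62900/4714 = 13.34.
k_S/k_T = (4.19×10^6/7.61×10^11)·exp(13.34) = 5.506×10^-6 × 6.235×10^5 = 3.43.
Since E_S < E_T, lowering the temperature improves selectivity toward S.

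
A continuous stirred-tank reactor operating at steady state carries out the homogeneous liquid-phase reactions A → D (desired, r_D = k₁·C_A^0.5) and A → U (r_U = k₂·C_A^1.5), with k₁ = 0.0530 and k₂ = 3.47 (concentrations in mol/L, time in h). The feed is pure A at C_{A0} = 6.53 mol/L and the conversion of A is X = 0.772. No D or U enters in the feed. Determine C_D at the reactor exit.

0.0512 mol/L

Exit C_A = C_{A0}(1−X) = 6.53×0.228 = 1.489 mol/L.
In a CSTR the entire volume is at exit conditions, so r_D = 0.0530×1.489^0.5 = 0.06467 and r_U = 3.47×1.489^1.5 = 6.304.
Fraction of consumed A going to D: r_D/(r_D+r_U) = 0.01015.
C_D = 0.01015·C_{A0}·X = 0.01015×6.53×0.772 = 0.0512 mol/L.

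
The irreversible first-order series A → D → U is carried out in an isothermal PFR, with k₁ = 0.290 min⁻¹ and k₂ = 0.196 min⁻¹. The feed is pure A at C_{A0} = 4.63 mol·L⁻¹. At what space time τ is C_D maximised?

4.17 min

For first-order series the maximum of C_D occurs at τ_opt = ln(k₂/k₁)/(k₂−k₁).
= ln(0.196/0.290)/(0.196−0.290) = ln(0.6759)/-0.09400 = -0.3918/-0.09400 = 4.17 min.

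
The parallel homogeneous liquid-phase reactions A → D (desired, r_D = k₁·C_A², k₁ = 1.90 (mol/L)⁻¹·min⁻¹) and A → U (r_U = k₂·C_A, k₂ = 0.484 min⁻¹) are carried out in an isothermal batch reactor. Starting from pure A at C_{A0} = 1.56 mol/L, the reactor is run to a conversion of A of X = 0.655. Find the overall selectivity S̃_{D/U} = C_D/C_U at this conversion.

3.84

C_A = C_{A0}(1−X) = 0.5382 mol/L.
Along a PFR/batch, dC_U/dC_A = −r_U/(r_D+r_U) = −k₂/(k₂+k₁·C_A).
Integrating from C_{A0} to C_A: C_U = (0.484/1.90)·ln[(0.484+1.90·1.56)/(0.484+1.90·0.538)] = 0.2547·ln(3.448/1.507) = 0.2109 mol/L.
Then C_D = (C_{A0}−C_A) − C_U = 1.022 − 0.2109 = 0.8109 mol/L.
S̃_{D/U} = C_D/C_U = 0.8109/0.2109 = 3.84.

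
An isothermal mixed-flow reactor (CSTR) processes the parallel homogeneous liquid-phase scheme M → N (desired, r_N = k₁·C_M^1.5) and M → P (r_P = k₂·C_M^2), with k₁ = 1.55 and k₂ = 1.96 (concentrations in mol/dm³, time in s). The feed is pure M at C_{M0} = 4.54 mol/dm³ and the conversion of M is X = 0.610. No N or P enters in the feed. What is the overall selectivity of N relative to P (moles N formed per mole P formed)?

0.594

Exit C_M = C_{M0}(1−X) = 4.54×0.390 = 1.771 mol/dm³.
A CSTR operates uniformly at the exit composition, giving r_N = 3.652 and r_P = 6.145 (each k·C_M^n at C_M = 1.771).
Overall selectivity = C_N/C_P = r_Nτ/(r_Pτ) = r_N/r_P = 0.594.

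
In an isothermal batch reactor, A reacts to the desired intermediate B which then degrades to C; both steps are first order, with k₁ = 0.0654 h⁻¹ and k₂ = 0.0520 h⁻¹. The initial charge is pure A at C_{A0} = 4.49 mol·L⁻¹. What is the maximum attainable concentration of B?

1.84 mol·L⁻¹

For a first-order series the maximum intermediate yield is C_{B,max}/C_{A0} = (k₁/k₂)^[k₂/(k₂−k₁)].
= (0.0654/0.0520)^(0.0520/(0.0520−0.0654)) = (1.258)^(-3.881) = 0.4108.
C_{B,max} = 0.4108×4.49 = 1.84 mol·L⁻¹.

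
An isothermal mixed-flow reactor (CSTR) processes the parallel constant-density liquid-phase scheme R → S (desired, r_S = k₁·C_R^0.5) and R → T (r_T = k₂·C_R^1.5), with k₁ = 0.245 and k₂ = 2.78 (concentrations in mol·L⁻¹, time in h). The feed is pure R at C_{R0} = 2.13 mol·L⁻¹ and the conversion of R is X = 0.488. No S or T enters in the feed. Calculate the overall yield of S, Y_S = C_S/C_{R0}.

Exit C_R = C_{R0}(1−X) = 2.13×0.512 = 1.091 mol·L⁻¹.
In a CSTR the entire volume is at exit conditions, so r_S = 0.245×1.091^0.5 = 0.2559 and r_T = 2.78×1.091^1.5 = 3.166.
Fraction of consumed R going to S: r_S/(r_S+r_T) = 0.07477.
C_S = 0.07477·C_{R0}·X = 0.07477×2.13×0.488 = 0.0777 mol·L⁻¹; Y_S = C_S/C_{R0} = 0.0365.

0.0365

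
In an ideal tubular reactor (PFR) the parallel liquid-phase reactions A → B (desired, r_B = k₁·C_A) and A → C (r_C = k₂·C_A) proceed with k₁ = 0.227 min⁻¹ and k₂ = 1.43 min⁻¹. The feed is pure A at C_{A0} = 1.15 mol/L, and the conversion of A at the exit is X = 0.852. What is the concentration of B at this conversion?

C_A = C_{A0}(1−X) = 0.1702 mol/L.
Both paths are first order in A, so the instantaneous fraction to B is constant: dC_B/d(−C_A) = k₁/(k₁+k₂) = 0.1370.
C_B = 0.1370·(C_{A0}−C_A) = 0.1370×0.9798 = 0.134 mol/L.

0.134 mol/L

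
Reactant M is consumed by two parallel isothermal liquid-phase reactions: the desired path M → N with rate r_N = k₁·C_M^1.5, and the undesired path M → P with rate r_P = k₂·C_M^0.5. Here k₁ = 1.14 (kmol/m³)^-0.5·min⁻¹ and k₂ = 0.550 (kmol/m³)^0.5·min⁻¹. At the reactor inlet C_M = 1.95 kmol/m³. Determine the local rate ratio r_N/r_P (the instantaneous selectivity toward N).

S_{N/P} = r_N/r_P = (k₁·C_M^1.5)/(k₂·C_M^0.5) = (k₁/k₂)·C_M.
= (1.14×1.950^1.5) / (0.550×1.950^0.5) = 3.104/0.7680 = 4.04.

4.04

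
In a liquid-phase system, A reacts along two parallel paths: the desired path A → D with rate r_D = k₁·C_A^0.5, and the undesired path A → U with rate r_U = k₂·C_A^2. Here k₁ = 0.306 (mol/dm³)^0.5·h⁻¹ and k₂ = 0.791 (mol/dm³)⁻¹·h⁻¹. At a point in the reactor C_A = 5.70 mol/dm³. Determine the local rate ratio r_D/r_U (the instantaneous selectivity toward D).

S_{D/U} = r_D/r_U = (k₁·C_A^0.5)/(k₂·C_A^2) = (k₁/k₂)·C_A^-1.5.
= (0.306×5.700^0.5) / (0.791×5.700^2) = 0.7306/25.70 = 0.0284.

0.0284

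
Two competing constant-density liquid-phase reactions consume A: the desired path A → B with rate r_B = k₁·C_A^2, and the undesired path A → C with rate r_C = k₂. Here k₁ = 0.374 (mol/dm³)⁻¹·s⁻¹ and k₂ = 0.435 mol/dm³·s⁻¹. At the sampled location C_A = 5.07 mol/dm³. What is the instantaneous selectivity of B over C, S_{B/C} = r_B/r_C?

22.1

S_{B/C} = r_B/r_C = (k₁·C_A^2)/(k₂) = (k₁/k₂)·C_A^2.
= (0.374×5.070^2) / (0.435) = 9.614/0.4350 = 22.1.
Since the desired path is higher order in A, keeping C_A high (PFR or concentrated feed) favours B.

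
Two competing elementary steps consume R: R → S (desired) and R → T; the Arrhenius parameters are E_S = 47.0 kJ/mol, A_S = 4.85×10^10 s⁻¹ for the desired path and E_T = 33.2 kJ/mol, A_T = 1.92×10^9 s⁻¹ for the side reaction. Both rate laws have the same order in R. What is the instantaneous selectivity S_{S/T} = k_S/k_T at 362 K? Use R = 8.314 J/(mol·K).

Since both paths have the same order in R, the concentration cancels and S_{S/T} = k_S/k_T = (A_S/A_T)·exp[(E_T−E_S)/(RT)].
(E_T−E_S)/(RT) = (33.2−47.0)×10³/(8.314×362) = -13800/3010 = -4.585.
k_S/k_T = (4.85×10^10/1.92×10^9)·exp(-4.585) = 25.26 × 0.01020 = 0.258.

0.258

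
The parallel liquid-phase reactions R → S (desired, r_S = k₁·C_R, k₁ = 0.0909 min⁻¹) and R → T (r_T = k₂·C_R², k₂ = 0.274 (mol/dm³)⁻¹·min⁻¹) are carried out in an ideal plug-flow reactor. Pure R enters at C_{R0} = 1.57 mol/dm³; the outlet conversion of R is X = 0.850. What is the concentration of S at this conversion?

C_R = C_{R0}(1−X) = 0.2355 mol/dm³.
Along a PFR/batch, dC_S/dC_R = −r_S/(r_S+r_T) = −k₁/(k₁+k₂·C_R).
Integrating from C_{R0} to C_R: C_S = (0.0909/0.274)·ln[(0.0909+0.274·1.57)/(0.0909+0.274·0.236)] = 0.3318·ln(0.5211/0.1554) = 0.4013 mol/dm³.

0.401 mol/dm³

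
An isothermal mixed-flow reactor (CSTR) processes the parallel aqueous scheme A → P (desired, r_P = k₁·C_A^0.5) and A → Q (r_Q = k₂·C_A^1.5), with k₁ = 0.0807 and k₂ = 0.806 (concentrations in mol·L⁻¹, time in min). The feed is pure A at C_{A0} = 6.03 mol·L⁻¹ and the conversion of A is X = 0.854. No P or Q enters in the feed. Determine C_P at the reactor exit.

0.526 mol·L⁻¹

Exit C_A = C_{A0}(1−X) = 6.03×0.146 = 0.8804 mol·L⁻¹.
A CSTR operates uniformly at the exit composition, giving r_P = 0.07572 and r_Q = 0.6658 (each k·C_A^n at C_A = 0.8804).
Fraction of consumed A going to P: r_P/(r_P+r_Q) = 0.1021.
C_P = 0.1021·C_{A0}·X = 0.1021×6.03×0.854 = 0.526 mol·L⁻¹.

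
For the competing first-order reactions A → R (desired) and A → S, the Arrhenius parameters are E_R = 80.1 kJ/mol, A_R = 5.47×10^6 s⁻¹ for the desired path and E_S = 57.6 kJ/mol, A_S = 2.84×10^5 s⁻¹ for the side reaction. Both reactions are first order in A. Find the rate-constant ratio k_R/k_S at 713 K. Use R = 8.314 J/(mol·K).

With equal orders, S_{R/S} = k_R/k_S = (A_R/A_S)·exp[(E_S−E_R)/(RT)].
(E_S−E_R)/(RT) = (57.6−80.1)×10³/(8.314×713) = -22500/5928 = -3.796.
k_R/k_S = (5.47×10^6/2.84×10^5)·exp(-3.796) = 19.26 × 0.02247 = 0.433.

0.433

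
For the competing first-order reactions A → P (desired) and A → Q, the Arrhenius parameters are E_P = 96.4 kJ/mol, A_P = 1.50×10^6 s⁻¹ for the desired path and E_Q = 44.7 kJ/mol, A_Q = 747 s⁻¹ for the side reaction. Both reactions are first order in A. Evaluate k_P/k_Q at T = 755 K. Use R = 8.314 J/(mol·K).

With equal orders, S_{P/Q} = k_P/k_Q = (A_P/A_Q)·exp[(E_Q−E_P)/(RT)].
(E_Q−E_P)/(RT) = (44.7−96.4)×10³/(8.314×755) = -51700/6277 = -8.236.
k_P/k_Q = (1.50×10^6/747)·exp(-8.236) = 2008 × 2.649×10^-4 = 0.532.
Since E_P > E_Q, raising the temperature improves selectivity toward P.

0.532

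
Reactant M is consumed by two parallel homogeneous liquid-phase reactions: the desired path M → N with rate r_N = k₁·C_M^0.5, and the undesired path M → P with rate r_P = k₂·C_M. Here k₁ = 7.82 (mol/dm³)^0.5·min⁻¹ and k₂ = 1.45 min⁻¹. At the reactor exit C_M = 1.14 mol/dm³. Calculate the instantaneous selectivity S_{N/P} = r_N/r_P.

5.05

S_{N/P} = r_N/r_P = (k₁·C_M^0.5)/(k₂·C_M) = (k₁/k₂)·C_M^-0.5.
= (7.82×1.140^0.5) / (1.45×1.140) = 8.349/1.653 = 5.05.
The undesired path is higher order in M, so low C_M (CSTR or dilute feed) favours N.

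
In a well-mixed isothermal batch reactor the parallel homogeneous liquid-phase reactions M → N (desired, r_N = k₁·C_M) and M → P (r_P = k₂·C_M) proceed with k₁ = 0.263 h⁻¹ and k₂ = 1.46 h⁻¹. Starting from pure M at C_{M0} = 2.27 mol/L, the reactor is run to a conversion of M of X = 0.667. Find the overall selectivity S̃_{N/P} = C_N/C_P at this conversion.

0.180

C_M = C_{M0}(1−X) = 0.7559 mol/L.
Both paths are first order in M, so the instantaneous fraction to N is constant: dC_N/d(−C_M) = k₁/(k₁+k₂) = 0.1526.
C_N = 0.1526·(C_{M0}−C_M) = 0.1526×1.514 = 0.231 mol/L.
C_P = (C_{M0}−C_M)−C_N = 1.283 mol/L; S̃_{N/P} = 0.2311/1.283 = 0.180.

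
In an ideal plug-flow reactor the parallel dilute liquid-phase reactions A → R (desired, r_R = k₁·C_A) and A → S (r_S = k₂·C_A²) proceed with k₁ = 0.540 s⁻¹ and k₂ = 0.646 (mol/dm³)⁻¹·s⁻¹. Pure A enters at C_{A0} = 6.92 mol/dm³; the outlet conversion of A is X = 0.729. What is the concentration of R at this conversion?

C_A = C_{A0}(1−X) = 1.875 mol/dm³.
Along a PFR/batch, dC_R/dC_A = −r_R/(r_R+r_S) = −k₁/(k₁+k₂·C_A).
Integrating from C_{A0} to C_A: C_R = (0.540/0.646)·ln[(0.540+0.646·6.92)/(0.540+0.646·1.88)] = 0.8359·ln(5.010/1.751) = 0.8786 mol/dm³.

0.879 mol/dm³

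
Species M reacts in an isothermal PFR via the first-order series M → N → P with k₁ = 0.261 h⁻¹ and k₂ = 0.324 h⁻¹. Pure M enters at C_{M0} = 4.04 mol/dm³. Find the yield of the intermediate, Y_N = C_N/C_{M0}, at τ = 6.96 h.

Solving the coupled first-order balances gives C_N(τ) = [k₁/(k₂−k₁)]·C_{M0}·(e^(−k₁τ) − e^(−k₂τ)).
e^(−k₁τ) = e^(−0.261×6.96) = e^(−1.817) = 0.1626; e^(−k₂τ) = e^(−2.255) = 0.1049.
C_N = 0.261×4.04/(0.324−0.261) × (0.1626−0.1049) = 16.74×0.05771 = 0.9660 mol/dm³.
Y_N = C_N/C_{M0} = 0.9660/4.04 = 0.239.

0.239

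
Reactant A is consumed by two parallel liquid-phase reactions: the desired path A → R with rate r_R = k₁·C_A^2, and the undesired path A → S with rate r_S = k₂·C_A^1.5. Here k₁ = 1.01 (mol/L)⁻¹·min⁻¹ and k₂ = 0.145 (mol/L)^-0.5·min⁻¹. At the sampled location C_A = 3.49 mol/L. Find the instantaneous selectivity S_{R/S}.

S_{R/S} = r_R/r_S = (k₁·C_A^2)/(k₂·C_A^1.5) = (k₁/k₂)·C_A^0.5.
= (1.01×3.490^2) / (0.145×3.490^1.5) = 12.30/0.9454 = 13.0.
Since the desired path is higher order in A, keeping C_A high (PFR or concentrated feed) favours R.

13.0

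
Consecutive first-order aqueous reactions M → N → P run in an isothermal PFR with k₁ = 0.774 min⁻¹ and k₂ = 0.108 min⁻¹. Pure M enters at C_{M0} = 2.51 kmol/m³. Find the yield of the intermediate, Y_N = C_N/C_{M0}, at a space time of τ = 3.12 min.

The intermediate concentration in a first-order A→B→C sequence is C_N = k₁C_{M0}(e^(−k₁τ) − e^(−k₂τ))/(k₂−k₁).
e^(−k₁τ) = e^(−0.774×3.12) = e^(−2.415) = 0.08938; e^(−k₂τ) = e^(−0.3370) = 0.7139.
C_N = 0.774×2.51/(0.108−0.774) × (0.08938−0.7139) = (-2.917)×(-0.6246) = 1.822 kmol/m³.
Y_N = C_N/C_{M0} = 1.822/2.51 = 0.726.

0.726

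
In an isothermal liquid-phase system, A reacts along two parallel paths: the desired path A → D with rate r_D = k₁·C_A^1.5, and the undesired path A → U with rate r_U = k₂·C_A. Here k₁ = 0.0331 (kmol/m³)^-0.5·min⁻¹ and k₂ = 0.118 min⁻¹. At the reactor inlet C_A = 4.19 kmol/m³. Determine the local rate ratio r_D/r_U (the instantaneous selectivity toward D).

S_{D/U} = r_D/r_U = (k₁·C_A^1.5)/(k₂·C_A) = (k₁/k₂)·C_A^0.5.
= (0.0331×4.190^1.5) / (0.118×4.190) = 0.2839/0.4944 = 0.574.
Since the desired path is higher order in A, keeping C_A high (PFR or concentrated feed) favours D.

0.574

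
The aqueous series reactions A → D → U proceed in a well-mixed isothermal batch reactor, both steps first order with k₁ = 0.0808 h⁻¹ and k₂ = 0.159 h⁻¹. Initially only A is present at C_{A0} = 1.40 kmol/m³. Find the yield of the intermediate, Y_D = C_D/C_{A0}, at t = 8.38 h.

0.252

Solving the coupled first-order balances gives C_D(t) = [k₁/(k₂−k₁)]·C_{A0}·(e^(−k₁t) − e^(−k₂t)).
e^(−k₁t) = e^(−0.0808×8.38) = e^(−0.6771) = 0.5081; e^(−k₂t) = e^(−1.332) = 0.2638.
C_D = 0.0808×1.40/(0.159−0.0808) × (0.5081−0.2638) = 1.447×0.2442 = 0.3533 kmol/m³.
Y_D = C_D/C_{A0} = 0.3533/1.40 = 0.252.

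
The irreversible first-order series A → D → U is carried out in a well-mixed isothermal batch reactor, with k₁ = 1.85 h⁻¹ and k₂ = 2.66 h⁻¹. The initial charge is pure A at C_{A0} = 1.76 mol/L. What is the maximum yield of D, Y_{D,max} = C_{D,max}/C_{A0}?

At the optimum, C_{D,max}/C_{A0} = (k₁/k₂)^[k₂/(k₂−k₁)].
= (1.85/2.66)^(2.66/(2.66−1.85)) = (0.6955)^(3.284) = 0.3035.

0.303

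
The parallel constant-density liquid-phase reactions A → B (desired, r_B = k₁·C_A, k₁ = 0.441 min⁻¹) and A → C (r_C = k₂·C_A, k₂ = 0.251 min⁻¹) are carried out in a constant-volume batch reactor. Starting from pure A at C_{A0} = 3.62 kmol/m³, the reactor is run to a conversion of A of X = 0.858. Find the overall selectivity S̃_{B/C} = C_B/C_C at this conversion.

1.76

C_A = C_{A0}(1−X) = 0.5140 kmol/m³.
Both paths are first order in A, so the instantaneous fraction to B is constant: dC_B/d(−C_A) = k₁/(k₁+k₂) = 0.6373.
C_B = 0.6373·(C_{A0}−C_A) = 0.6373×3.106 = 1.98 kmol/m³.
C_C = (C_{A0}−C_A)−C_B = 1.127 kmol/m³; S̃_{B/C} = 1.979/1.127 = 1.76.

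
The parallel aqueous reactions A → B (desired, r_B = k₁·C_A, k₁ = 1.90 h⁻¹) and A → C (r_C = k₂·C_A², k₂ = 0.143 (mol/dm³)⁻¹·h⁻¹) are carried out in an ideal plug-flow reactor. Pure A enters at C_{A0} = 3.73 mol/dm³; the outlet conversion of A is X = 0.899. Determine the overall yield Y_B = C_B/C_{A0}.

0.782

C_A = C_{A0}(1−X) = 0.3767 mol/dm³.
Along a PFR/batch, dC_B/dC_A = −r_B/(r_B+r_C) = −k₁/(k₁+k₂·C_A).
Integrating from C_{A0} to C_A: C_B = (1.90/0.143)·ln[(1.90+0.143·3.73)/(1.90+0.143·0.377)] = 13.29·ln(2.433/1.954) = 2.916 mol/dm³.
Y_B = C_B/C_{A0} = 2.916/3.73 = 0.782.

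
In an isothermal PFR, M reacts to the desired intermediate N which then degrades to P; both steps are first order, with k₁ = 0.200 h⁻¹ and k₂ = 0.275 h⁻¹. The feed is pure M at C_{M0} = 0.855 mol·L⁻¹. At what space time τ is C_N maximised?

4.25 h

For first-order series the maximum of C_N occurs at τ_opt = ln(k₂/k₁)/(k₂−k₁).
= ln(0.275/0.200)/(0.275−0.200) = ln(1.375)/0.07500 = 0.3185/0.07500 = 4.25 h.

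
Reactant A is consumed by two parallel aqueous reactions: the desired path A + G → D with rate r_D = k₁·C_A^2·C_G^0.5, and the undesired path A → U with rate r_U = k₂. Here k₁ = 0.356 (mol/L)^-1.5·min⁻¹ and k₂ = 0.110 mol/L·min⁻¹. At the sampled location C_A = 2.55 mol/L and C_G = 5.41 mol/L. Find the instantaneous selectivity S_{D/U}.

S_{D/U} = r_D/r_U = (k₁·C_A^2·C_G^0.5)/(k₂) = (k₁/k₂)·C_A^2·C_G^0.5.
= (0.356×2.550^2×5.410^0.5) / (0.110) = 5.384/0.1100 = 48.9.
Since the desired path is higher order in A, keeping C_A high (PFR or concentrated feed) favours D.

48.9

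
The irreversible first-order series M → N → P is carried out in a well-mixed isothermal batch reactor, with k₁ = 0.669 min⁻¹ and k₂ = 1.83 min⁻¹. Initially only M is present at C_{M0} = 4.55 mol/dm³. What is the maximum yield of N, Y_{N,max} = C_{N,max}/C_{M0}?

At the optimum, C_{N,max}/C_{M0} = (k₁/k₂)^[k₂/(k₂−k₁)].
= (0.669/1.83)^(1.83/(1.83−0.669)) = (0.3656)^(1.576) = 0.2047.

0.205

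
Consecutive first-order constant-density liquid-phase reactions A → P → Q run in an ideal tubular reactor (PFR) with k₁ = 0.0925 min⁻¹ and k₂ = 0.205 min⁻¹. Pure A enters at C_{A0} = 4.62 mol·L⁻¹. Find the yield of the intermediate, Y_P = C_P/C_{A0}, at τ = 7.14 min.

0.235

The intermediate concentration in a first-order A→B→C sequence is C_P = k₁C_{A0}(e^(−k₁τ) − e^(−k₂τ))/(k₂−k₁).
e^(−k₁τ) = e^(−0.0925×7.14) = e^(−0.6604) = 0.5166; e^(−k₂τ) = e^(−1.464) = 0.2314.
C_P = 0.0925×4.62/(0.205−0.0925) × (0.5166−0.2314) = 3.799×0.2852 = 1.084 mol·L⁻¹.
Y_P = C_P/C_{A0} = 1.084/4.62 = 0.235.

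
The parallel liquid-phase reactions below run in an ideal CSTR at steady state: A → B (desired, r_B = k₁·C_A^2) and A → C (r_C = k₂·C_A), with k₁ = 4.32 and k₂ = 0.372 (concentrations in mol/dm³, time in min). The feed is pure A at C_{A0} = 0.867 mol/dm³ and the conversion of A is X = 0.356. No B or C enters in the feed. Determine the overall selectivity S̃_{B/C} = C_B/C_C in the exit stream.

6.48

Exit C_A = C_{A0}(1−X) = 0.867×0.644 = 0.5583 mol/dm³.
Rates in a CSTR are evaluated at the outlet concentration: r_B = 4.32×0.5583^2 = 1.347, r_C = 0.372×0.5583 = 0.2077.
Overall selectivity = C_B/C_C = r_Bτ/(r_Cτ) = r_B/r_C = 6.48.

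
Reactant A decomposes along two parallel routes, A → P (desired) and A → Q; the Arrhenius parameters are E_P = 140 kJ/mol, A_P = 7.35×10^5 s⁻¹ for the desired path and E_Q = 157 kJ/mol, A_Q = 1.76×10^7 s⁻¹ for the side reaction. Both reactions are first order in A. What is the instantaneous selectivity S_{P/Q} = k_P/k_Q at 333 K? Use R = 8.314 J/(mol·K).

19.4

Since both paths have the same order in A, the concentration cancels and S_{P/Q} = k_P/k_Q = (A_P/A_Q)·exp[(E_Q−E_P)/(RT)].
(E_Q−E_P)/(RT) = (157−140)×10³/(8.314×333) = 17000/2769 = 6.140.
k_P/k_Q = (7.35×10^5/1.76×10^7)·exp(6.140) = 0.04176 × 464.2 = 19.4.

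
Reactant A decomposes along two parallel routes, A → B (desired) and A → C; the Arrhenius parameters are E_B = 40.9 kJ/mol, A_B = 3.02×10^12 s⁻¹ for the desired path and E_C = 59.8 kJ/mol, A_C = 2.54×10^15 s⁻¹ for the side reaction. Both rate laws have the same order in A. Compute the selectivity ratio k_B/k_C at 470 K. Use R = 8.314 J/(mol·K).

0.150

k_B/k_C = (A_B/A_C)·exp[−(E_B−E_C)/(RT)] = (A_B/A_C)·exp[(E_C−E_B)/(RT)].
(E_C−E_B)/(RT) = (59.8−40.9)×10³/(8.314×470) = 18900/3908 = 4.837.
k_B/k_C = (3.02×10^12/2.54×10^15)·exp(4.837) = 0.001189 × 126.1 = 0.150.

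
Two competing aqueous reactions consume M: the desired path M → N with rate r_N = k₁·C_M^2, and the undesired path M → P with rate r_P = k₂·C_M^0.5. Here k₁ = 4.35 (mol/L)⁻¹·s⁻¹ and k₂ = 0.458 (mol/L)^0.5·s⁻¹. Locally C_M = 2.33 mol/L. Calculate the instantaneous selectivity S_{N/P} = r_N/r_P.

S_{N/P} = r_N/r_P = (k₁·C_M^2)/(k₂·C_M^0.5) = (k₁/k₂)·C_M^1.5.
= (4.35×2.330^2) / (0.458×2.330^0.5) = 23.62/0.6991 = 33.8.

33.8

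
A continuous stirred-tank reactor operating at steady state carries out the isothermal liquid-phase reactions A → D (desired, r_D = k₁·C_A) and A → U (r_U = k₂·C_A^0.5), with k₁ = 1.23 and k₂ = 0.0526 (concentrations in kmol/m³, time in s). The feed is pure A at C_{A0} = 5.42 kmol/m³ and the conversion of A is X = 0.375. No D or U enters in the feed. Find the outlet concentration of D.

1.99 kmol/m³

Exit C_A = C_{A0}(1−X) = 5.42×0.625 = 3.388 kmol/m³.
A CSTR operates uniformly at the exit composition, giving r_D = 4.167 and r_U = 0.09681 (each k·C_A^n at C_A = 3.388).
Fraction of consumed A going to D: r_D/(r_D+r_U) = 0.9773.
C_D = 0.9773·C_{A0}·X = 0.9773×5.42×0.375 = 1.99 kmol/m³.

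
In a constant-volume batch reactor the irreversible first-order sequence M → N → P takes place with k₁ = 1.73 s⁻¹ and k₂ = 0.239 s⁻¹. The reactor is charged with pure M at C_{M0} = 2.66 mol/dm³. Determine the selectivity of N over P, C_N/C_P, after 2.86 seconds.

1.39

For first-order series with pure M initially, C_N(t) = k₁C_{M0}/(k₂−k₁)·(e^(−k₁t) − e^(−k₂t)).
e^(−k₁t) = e^(−1.73×2.86) = e^(−4.948) = 0.007099; e^(−k₂t) = e^(−0.6835) = 0.5048.
C_N = 1.73×2.66/(0.239−1.73) × (0.007099−0.5048) = (-3.086)×(-0.4977) = 1.536 mol/dm³.
C_M = C_{M0}e^(−k₁t) = 0.01888 mol/dm³, so C_P = C_{M0}−C_M−C_N = 1.105 mol/dm³; C_N/C_P = 1.39.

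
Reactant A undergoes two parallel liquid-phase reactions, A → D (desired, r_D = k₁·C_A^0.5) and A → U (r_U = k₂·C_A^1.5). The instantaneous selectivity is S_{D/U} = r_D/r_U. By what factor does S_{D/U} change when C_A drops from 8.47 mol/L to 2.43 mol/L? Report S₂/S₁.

S_{D/U} = (k₁/k₂)·C_A⁻¹, so S₂/S₁ = (C_{A,2}/C_{A,1})⁻¹.
= 8.47/2.43 = 3.49.
Selectivity toward D rises as C_A falls — low-concentration operation is favoured.

3.49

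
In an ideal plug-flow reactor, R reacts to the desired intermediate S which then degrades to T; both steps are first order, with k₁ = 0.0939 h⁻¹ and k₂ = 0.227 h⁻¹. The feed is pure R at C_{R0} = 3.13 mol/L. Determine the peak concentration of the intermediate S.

0.695 mol/L

At the optimum, C_{S,max}/C_{R0} = (k₁/k₂)^[k₂/(k₂−k₁)].
= (0.0939/0.227)^(0.227/(0.227−0.0939)) = (0.4137)^(1.705) = 0.2219.
C_{S,max} = 0.2219×3.13 = 0.695 mol/L.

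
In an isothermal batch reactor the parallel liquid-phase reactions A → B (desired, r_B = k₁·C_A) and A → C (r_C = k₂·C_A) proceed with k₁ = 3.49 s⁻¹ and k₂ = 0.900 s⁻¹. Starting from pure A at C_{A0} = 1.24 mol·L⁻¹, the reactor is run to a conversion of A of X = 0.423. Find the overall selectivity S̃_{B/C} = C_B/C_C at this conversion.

C_A = C_{A0}(1−X) = 0.7155 mol·L⁻¹.
Both paths are first order in A, so the instantaneous fraction to B is constant: dC_B/d(−C_A) = k₁/(k₁+k₂) = 0.7950.
C_B = 0.7950·(C_{A0}−C_A) = 0.7950×0.5245 = 0.417 mol·L⁻¹.
C_C = (C_{A0}−C_A)−C_B = 0.1075 mol·L⁻¹; S̃_{B/C} = 0.4170/0.1075 = 3.88.

3.88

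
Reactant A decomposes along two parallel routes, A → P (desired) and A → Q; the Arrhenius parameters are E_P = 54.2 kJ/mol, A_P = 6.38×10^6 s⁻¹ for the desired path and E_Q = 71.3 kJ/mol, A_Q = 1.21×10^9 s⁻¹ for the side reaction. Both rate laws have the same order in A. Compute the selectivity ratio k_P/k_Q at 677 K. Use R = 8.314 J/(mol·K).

Since both paths have the same order in A, the concentration cancels and S_{P/Q} = k_P/k_Q = (A_P/A_Q)·exp[(E_Q−E_P)/(RT)].
(E_Q−E_P)/(RT) = (71.3−54.2)×10³/(8.314×677) = 17100/5629 = 3.038.
k_P/k_Q = (6.38×10^6/1.21×10^9)·exp(3.038) = 0.005273 × 20.86 = 0.110.
Since E_P < E_Q, lowering the temperature improves selectivity toward P.

0.110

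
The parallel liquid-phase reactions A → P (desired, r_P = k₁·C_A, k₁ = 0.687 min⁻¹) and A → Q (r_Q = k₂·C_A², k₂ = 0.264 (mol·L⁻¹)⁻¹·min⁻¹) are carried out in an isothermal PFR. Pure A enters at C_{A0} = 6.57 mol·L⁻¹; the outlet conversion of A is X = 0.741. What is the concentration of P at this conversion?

C_A = C_{A0}(1−X) = 1.702 mol·L⁻¹.
Along a PFR/batch, dC_P/dC_A = −r_P/(r_P+r_Q) = −k₁/(k₁+k₂·C_A).
Integrating from C_{A0} to C_A: C_P = (0.687/0.264)·ln[(0.687+0.264·6.57)/(0.687+0.264·1.70)] = 2.602·ln(2.421/1.136) = 1.969 mol·L⁻¹.

1.97 mol·L⁻¹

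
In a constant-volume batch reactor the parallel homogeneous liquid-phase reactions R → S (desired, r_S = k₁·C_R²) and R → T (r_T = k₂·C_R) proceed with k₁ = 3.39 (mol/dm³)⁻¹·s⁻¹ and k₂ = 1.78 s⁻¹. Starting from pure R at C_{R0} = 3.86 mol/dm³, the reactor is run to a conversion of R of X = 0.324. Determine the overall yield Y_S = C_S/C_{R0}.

0.278

C_R = C_{R0}(1−X) = 2.609 mol/dm³.
Along a PFR/batch, dC_T/dC_R = −r_T/(r_S+r_T) = −k₂/(k₂+k₁·C_R).
Integrating from C_{R0} to C_R: C_T = (1.78/3.39)·ln[(1.78+3.39·3.86)/(1.78+3.39·2.61)] = 0.5251·ln(14.87/10.63) = 0.1763 mol/dm³.
Then C_S = (C_{R0}−C_R) − C_T = 1.251 − 0.1763 = 1.074 mol/dm³.
Y_S = C_S/C_{R0} = 1.074/3.86 = 0.278.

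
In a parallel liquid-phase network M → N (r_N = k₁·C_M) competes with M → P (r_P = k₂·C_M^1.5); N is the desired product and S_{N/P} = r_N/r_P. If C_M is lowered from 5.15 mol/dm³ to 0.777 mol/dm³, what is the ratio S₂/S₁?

S_{N/P} = (k₁/k₂)·C_M^-0.5, so S₂/S₁ = (C_{M,2}/C_{M,1})^-0.5.
= (0.777/5.15)^(-0.5) = (0.1509)^(-0.5) = 2.57.

2.57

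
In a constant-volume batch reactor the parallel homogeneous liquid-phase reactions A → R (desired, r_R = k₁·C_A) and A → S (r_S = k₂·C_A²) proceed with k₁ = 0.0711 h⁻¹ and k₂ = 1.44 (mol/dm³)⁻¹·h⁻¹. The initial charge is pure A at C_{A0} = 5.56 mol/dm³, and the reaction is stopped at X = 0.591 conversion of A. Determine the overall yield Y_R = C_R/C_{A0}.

C_A = C_{A0}(1−X) = 2.274 mol/dm³.
Along a PFR/batch, dC_R/dC_A = −r_R/(r_R+r_S) = −k₁/(k₁+k₂·C_A).
Integrating from C_{A0} to C_A: C_R = (0.0711/1.44)·ln[(0.0711+1.44·5.56)/(0.0711+1.44·2.27)] = 0.04938·ln(8.077/3.346) = 0.04352 mol/dm³.
Y_R = C_R/C_{A0} = 0.04352/5.56 = 0.00783.

0.00783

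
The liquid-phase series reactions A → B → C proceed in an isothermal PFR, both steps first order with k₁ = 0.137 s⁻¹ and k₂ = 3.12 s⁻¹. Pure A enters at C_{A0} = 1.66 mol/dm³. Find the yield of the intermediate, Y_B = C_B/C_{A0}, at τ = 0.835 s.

0.0376

The intermediate concentration in a first-order A→B→C sequence is C_B = k₁C_{A0}(e^(−k₁τ) − e^(−k₂τ))/(k₂−k₁).
e^(−k₁τ) = e^(−0.137×0.835) = e^(−0.1144) = 0.8919; e^(−k₂τ) = e^(−2.605) = 0.07389.
C_B = 0.137×1.66/(3.12−0.137) × (0.8919−0.07389) = 0.07624×0.8180 = 0.06236 mol/dm³.
Y_B = C_B/C_{A0} = 0.06236/1.66 = 0.0376.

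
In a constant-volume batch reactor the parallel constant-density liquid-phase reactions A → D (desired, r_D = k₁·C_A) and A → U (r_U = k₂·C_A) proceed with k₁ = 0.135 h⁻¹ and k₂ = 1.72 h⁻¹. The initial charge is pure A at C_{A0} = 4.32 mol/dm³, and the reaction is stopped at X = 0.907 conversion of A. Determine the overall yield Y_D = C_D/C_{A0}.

C_A = C_{A0}(1−X) = 0.4018 mol/dm³.
Both paths are first order in A, so the instantaneous fraction to D is constant: dC_D/d(−C_A) = k₁/(k₁+k₂) = 0.07278.
C_D = 0.07278·(C_{A0}−C_A) = 0.07278×3.918 = 0.285 mol/dm³.
Y_D = C_D/C_{A0} = 0.2852/4.32 = 0.0660.

0.0660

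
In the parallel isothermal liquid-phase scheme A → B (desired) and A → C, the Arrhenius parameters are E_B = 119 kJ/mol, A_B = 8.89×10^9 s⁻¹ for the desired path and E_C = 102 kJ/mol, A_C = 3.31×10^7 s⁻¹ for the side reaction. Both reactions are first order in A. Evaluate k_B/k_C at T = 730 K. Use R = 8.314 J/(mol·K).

With equal orders, S_{B/C} = k_B/k_C = (A_B/A_C)·exp[(E_C−E_B)/(RT)].
(E_C−E_B)/(RT) = (102−119)×10³/(8.314×730) = -17000/6069 = -2.801.
k_B/k_C = (8.89×10^9/3.31×10^7)·exp(-2.801) = 268.6 × 0.06075 = 16.3.
Since E_B > E_C, raising the temperature improves selectivity toward B.

16.3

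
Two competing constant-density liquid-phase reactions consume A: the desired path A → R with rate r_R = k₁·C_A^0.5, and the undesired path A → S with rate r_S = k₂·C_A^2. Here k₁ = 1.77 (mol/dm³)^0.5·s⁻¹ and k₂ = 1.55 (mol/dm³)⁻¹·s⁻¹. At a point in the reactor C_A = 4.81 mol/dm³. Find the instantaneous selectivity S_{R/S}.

S_{R/S} = r_R/r_S = (k₁·C_A^0.5)/(k₂·C_A^2) = (k₁/k₂)·C_A^-1.5.
= (1.77×4.810^0.5) / (1.55×4.810^2) = 3.882/35.86 = 0.108.

0.108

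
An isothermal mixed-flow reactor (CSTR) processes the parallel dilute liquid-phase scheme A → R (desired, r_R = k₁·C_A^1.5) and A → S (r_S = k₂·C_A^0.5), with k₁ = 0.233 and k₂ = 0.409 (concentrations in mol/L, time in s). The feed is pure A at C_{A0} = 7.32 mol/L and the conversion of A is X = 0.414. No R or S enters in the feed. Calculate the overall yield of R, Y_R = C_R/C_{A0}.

0.294

Exit C_A = C_{A0}(1−X) = 7.32×0.586 = 4.290 mol/L.
Rates in a CSTR are evaluated at the outlet concentration: r_R = 0.233×4.290^1.5 = 2.070, r_S = 0.409×4.290^0.5 = 0.8471.
Fraction of consumed A going to R: r_R/(r_R+r_S) = 0.7096.
C_R = 0.7096·C_{A0}·X = 0.7096×7.32×0.414 = 2.15 mol/L; Y_R = C_R/C_{A0} = 0.294.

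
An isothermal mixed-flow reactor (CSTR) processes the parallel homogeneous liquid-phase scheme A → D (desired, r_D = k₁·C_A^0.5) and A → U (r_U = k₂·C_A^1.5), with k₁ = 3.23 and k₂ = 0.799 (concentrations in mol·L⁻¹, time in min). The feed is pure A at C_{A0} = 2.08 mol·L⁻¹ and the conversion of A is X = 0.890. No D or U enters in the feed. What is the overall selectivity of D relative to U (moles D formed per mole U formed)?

17.7

Exit C_A = C_{A0}(1−X) = 2.08×0.110 = 0.2288 mol·L⁻¹.
A CSTR operates uniformly at the exit composition, giving r_D = 1.545 and r_U = 0.08744 (each k·C_A^n at C_A = 0.2288).
Overall selectivity = C_D/C_U = r_Dτ/(r_Uτ) = r_D/r_U = 17.7.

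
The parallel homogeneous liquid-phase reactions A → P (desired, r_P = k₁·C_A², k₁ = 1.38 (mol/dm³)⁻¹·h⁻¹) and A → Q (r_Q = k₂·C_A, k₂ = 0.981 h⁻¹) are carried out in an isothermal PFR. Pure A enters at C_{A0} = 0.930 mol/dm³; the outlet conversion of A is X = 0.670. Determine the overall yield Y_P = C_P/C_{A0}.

0.305

C_A = C_{A0}(1−X) = 0.3069 mol/dm³.
Along a PFR/batch, dC_Q/dC_A = −r_Q/(r_P+r_Q) = −k₂/(k₂+k₁·C_A).
Integrating from C_{A0} to C_A: C_Q = (0.981/1.38)·ln[(0.981+1.38·0.930)/(0.981+1.38·0.307)] = 0.7109·ln(2.264/1.405) = 0.3395 mol/dm³.
Then C_P = (C_{A0}−C_A) − C_Q = 0.6231 − 0.3395 = 0.2836 mol/dm³.
Y_P = C_P/C_{A0} = 0.2836/0.930 = 0.305.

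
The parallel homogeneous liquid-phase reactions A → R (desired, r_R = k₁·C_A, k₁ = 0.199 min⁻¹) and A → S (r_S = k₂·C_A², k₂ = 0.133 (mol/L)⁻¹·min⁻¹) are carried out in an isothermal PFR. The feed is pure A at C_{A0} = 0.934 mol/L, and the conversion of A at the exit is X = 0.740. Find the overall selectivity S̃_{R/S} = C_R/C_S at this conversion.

C_A = C_{A0}(1−X) = 0.2428 mol/L.
Along a PFR/batch, dC_R/dC_A = −r_R/(r_R+r_S) = −k₁/(k₁+k₂·C_A).
Integrating from C_{A0} to C_A: C_R = (0.199/0.133)·ln[(0.199+0.133·0.934)/(0.199+0.133·0.243)] = 1.496·ln(0.3232/0.2313) = 0.5007 mol/L.
C_S = (C_{A0}−C_A)−C_R = 0.1905 mol/L; S̃_{R/S} = 0.5007/0.1905 = 2.63.

2.63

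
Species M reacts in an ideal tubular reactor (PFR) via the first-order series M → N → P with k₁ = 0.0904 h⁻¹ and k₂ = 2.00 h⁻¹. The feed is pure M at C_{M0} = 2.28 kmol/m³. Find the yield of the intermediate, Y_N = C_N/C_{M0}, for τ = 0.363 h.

0.0229

The intermediate concentration in a first-order A→B→C sequence is C_N = k₁C_{M0}(e^(−k₁τ) − e^(−k₂τ))/(k₂−k₁).
e^(−k₁τ) = e^(−0.0904×0.363) = e^(−0.03282) = 0.9677; e^(−k₂τ) = e^(−0.7260) = 0.4838.
C_N = 0.0904×2.28/(2.00−0.0904) × (0.9677−0.4838) = 0.1079×0.4839 = 0.05223 kmol/m³.
Y_N = C_N/C_{M0} = 0.05223/2.28 = 0.0229.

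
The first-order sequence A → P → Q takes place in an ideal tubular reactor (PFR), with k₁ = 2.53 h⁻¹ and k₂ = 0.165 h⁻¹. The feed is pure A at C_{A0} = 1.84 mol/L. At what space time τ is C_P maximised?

1.15 h

For first-order series the maximum of C_P occurs at τ_opt = ln(k₂/k₁)/(k₂−k₁).
= ln(0.165/2.53)/(0.165−2.53) = ln(0.06522)/-2.365 = -2.730/-2.365 = 1.15 h.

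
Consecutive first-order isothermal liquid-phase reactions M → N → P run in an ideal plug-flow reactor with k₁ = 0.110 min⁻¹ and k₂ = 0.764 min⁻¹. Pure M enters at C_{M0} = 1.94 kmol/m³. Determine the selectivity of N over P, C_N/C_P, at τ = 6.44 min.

0.192

For first-order series with pure M initially, C_N(τ) = k₁C_{M0}/(k₂−k₁)·(e^(−k₁τ) − e^(−k₂τ)).
e^(−k₁τ) = e^(−0.110×6.44) = e^(−0.7084) = 0.4924; e^(−k₂τ) = e^(−4.920) = 0.007298.
C_N = 0.110×1.94/(0.764−0.110) × (0.4924−0.007298) = 0.3263×0.4851 = 0.1583 kmol/m³.
C_M = C_{M0}e^(−k₁τ) = 0.9553 kmol/m³, so C_P = C_{M0}−C_M−C_N = 0.8264 kmol/m³; C_N/C_P = 0.192.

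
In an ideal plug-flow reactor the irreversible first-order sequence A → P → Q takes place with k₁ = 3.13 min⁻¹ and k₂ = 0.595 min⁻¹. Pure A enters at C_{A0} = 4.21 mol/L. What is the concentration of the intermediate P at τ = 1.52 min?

The intermediate concentration in a first-order A→B→C sequence is C_P = k₁C_{A0}(e^(−k₁τ) − e^(−k₂τ))/(k₂−k₁).
e^(−k₁τ) = e^(−3.13×1.52) = e^(−4.758) = 0.008586; e^(−k₂τ) = e^(−0.9044) = 0.4048.
C_P = 3.13×4.21/(0.595−3.13) × (0.008586−0.4048) = (-5.198)×(-0.3962) = 2.059 mol/L.

2.06 mol/L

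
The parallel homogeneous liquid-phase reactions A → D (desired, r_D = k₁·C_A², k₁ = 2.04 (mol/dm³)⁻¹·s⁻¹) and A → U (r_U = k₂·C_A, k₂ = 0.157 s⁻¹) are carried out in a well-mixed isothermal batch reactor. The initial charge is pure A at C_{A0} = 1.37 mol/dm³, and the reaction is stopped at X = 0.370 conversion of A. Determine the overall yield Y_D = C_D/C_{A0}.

C_A = C_{A0}(1−X) = 0.8631 mol/dm³.
Along a PFR/batch, dC_U/dC_A = −r_U/(r_D+r_U) = −k₂/(k₂+k₁·C_A).
Integrating from C_{A0} to C_A: C_U = (0.157/2.04)·ln[(0.157+2.04·1.37)/(0.157+2.04·0.863)] = 0.07696·ln(2.952/1.918) = 0.03319 mol/dm³.
Then C_D = (C_{A0}−C_A) − C_U = 0.5069 − 0.03319 = 0.4737 mol/dm³.
Y_D = C_D/C_{A0} = 0.4737/1.37 = 0.346.

0.346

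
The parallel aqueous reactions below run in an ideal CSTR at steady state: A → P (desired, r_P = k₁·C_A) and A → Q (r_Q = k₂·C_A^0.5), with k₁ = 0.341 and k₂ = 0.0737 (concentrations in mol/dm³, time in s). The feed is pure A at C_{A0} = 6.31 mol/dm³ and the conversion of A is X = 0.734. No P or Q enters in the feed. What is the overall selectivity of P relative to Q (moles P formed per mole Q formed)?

Exit C_A = C_{A0}(1−X) = 6.31×0.266 = 1.678 mol/dm³.
A CSTR operates uniformly at the exit composition, giving r_P = 0.5724 and r_Q = 0.09548 (each k·C_A^n at C_A = 1.678).
Overall selectivity = C_P/C_Q = r_Pτ/(r_Qτ) = r_P/r_Q = 5.99.

5.99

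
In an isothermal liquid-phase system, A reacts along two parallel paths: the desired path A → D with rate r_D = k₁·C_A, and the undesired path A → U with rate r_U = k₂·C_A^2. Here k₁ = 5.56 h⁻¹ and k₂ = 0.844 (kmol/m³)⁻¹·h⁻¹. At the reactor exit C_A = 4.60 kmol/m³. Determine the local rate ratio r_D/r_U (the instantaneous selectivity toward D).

1.43

S_{D/U} = r_D/r_U = (k₁·C_A)/(k₂·C_A^2) = (k₁/k₂)·C_A⁻¹.
= (5.56×4.600) / (0.844×4.600^2) = 25.58/17.86 = 1.43.
The undesired path is higher order in A, so low C_A (CSTR or dilute feed) favours D.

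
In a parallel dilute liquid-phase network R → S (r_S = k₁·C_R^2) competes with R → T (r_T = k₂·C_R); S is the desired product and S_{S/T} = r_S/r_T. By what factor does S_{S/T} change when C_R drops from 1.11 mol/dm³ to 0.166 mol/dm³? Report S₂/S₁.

S_{S/T} = (k₁/k₂)·C_R, so S₂/S₁ = (C_{R,2}/C_{R,1}).
= 0.166/1.11 = 0.150.
Selectivity toward S falls as C_R falls — high-concentration operation is favoured.

0.150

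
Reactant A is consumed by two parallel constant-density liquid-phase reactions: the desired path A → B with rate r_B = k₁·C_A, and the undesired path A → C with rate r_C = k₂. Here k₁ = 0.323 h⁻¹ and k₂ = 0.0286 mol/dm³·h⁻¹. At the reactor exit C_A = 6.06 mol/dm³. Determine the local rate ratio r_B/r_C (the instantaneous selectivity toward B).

S_{B/C} = r_B/r_C = (k₁·C_A)/(k₂) = (k₁/k₂)·C_A.
= (0.323×6.060) / (0.0286) = 1.957/0.02860 = 68.4.

68.4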